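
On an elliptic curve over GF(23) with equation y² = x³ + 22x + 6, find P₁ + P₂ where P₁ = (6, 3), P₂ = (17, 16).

(6, 3) + (17, 16). λ = (16 - 3)/(17 - 6) ≡ 13/11 mod 23. 11⁻¹ ≡ 21 (mod 23) since 11·21 = 231 ≡ 1, so λ ≡ 20.
  x = λ² - 6 - 17 = 400 - 23 ≡ 9; y = λ·(6 - 9) - 3 ≡ 6. → (9, 6)

(9, 6)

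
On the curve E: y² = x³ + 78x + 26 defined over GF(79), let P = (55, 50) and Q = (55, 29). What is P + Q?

The two points share x = 55 and their y-coordinates satisfy 50 + 29 ≡ 0 (mod 79), so they are inverses. Their sum is the point at infinity.

O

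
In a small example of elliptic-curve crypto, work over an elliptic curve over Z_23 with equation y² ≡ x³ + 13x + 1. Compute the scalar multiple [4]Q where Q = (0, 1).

(21, 17)

Double-and-add on 4 = (100)₂. Start with Q = (0, 1) for the leading 1-bit.
double: tangent at (0, 1): λ = (3·0² + 13)/(2·1) ≡ 13/2. 2⁻¹ ≡ 12 (mod 23) since 2·12 = 24 ≡ 1, so λ ≡ 13·12 ≡ 18.
  x = λ² - 0 - 0 = 324 - 0 ≡ 2; y = λ·(0 - 2) - 1 ≡ 9. → (2, 9)
double: tangent at (2, 9): λ = (3·2² + 13)/(2·9) ≡ 2/18. 18⁻¹ ≡ 9 (mod 23), so λ ≡ 2·9 ≡ 18.
  x = λ² - 2 - 2 = 324 - 4 ≡ 21; y = λ·(2 - 21) - 9 ≡ 17. → (21, 17)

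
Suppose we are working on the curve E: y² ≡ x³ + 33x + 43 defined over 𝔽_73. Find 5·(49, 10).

(59, 66)

Write Q = (49, 10).
Double-and-add on 5 = (101)₂. Start with Q = (49, 10) for the leading 1-bit.
double: tangent at (49, 10): λ = (3·49² + 33)/(2·10) ≡ 9/20. 20⁻¹ ≡ 11 (mod 73) since 20·11 = 220 ≡ 1, so λ ≡ 9·11 ≡ 26.
  x = λ² - 49 - 49 = 676 - 98 ≡ 67; y = λ·(49 - 67) - 10 ≡ 33. → (67, 33)
double: tangent at (67, 33): λ = (3·67² + 33)/(2·33) ≡ 68/66. 66⁻¹ ≡ 52 (mod 73) since 66·52 = 3432 ≡ 1, so λ ≡ 68·52 ≡ 32.
  x = λ² - 67 - 67 = 1024 - 134 ≡ 14; y = λ·(67 - 14) - 33 ≡ 57. → (14, 57)
add Q: (14, 57) + (49, 10). λ = (10 - 57)/(49 - 14) ≡ 26/35 mod 73. 35⁻¹ ≡ 48 (mod 73), so λ ≡ 7.
  x = λ² - 14 - 49 = 49 - 63 ≡ 59; y = λ·(14 - 59) - 57 ≡ 66. → (59, 66)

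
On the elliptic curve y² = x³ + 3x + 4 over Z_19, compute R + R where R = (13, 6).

(18, 0)

tangent at (13, 6): λ = (3·13² + 3)/(2·6) ≡ 16/12. 12⁻¹ ≡ 8 (mod 19) since 12·8 = 96 ≡ 1, so λ ≡ 16·8 ≡ 14.
  x = λ² - 13 - 13 = 196 - 26 ≡ 18; y = λ·(13 - 18) - 6 ≡ 0. → (18, 0)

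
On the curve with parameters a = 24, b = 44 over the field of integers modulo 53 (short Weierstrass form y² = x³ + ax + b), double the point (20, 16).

tangent at (20, 16): λ = (3·20² + 24)/(2·16) ≡ 5/32. 32⁻¹ ≡ 5 (mod 53) since 32·5 = 160 ≡ 1, so λ ≡ 5·5 ≡ 25.
  x = λ² - 20 - 20 = 625 - 40 ≡ 2; y = λ·(20 - 2) - 16 ≡ 10. → (2, 10)

(2, 10)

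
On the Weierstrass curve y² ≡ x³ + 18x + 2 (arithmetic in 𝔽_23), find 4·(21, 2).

(10, 3)

Write G = (21, 2).
Double-and-add on 4 = (100)₂. Start with G = (21, 2) for the leading 1-bit.
double: tangent at (21, 2): λ = (3·21² + 18)/(2·2) ≡ 7/4. 4⁻¹ ≡ 6 (mod 23), so λ ≡ 7·6 ≡ 19.
  x = λ² - 21 - 21 = 361 - 42 ≡ 20; y = λ·(21 - 20) - 2 ≡ 17. → (20, 17)
double: tangent at (20, 17): λ = (3·20² + 18)/(2·17) ≡ 22/11. 11⁻¹ ≡ 21 (mod 23), so λ ≡ 22·21 ≡ 2.
  x = λ² - 20 - 20 = 4 - 40 ≡ 10; y = λ·(20 - 10) - 17 ≡ 3. → (10, 3)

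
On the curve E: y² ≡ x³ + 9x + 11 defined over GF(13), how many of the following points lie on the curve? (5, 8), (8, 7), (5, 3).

(5, 8): 8² ≡ 12, rhs ≡ 12 → on.
(8, 7): 7² ≡ 10, rhs ≡ 10 → on.
(5, 3): 3² ≡ 9, rhs ≡ 12 → off.

2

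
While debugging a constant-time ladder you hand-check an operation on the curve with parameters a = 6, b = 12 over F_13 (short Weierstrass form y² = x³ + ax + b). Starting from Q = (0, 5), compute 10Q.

(4, 3)

Double-and-add on 10 = (1010)₂. Start with Q = (0, 5) for the leading 1-bit.
double: tangent at (0, 5): λ = (3·0² + 6)/(2·5) ≡ 6/10. 10⁻¹ ≡ 4 (mod 13), so λ ≡ 6·4 ≡ 11.
  x = λ² - 0 - 0 = 121 - 0 ≡ 4; y = λ·(0 - 4) - 5 ≡ 3. → (4, 3)
double: tangent at (4, 3): λ = (3·4² + 6)/(2·3) ≡ 2/6. 6⁻¹ ≡ 11 (mod 13), so λ ≡ 2·11 ≡ 9.
  x = λ² - 4 - 4 = 81 - 8 ≡ 8; y = λ·(4 - 8) - 3 ≡ 0. → (8, 0)
add Q: (8, 0) + (0, 5). λ = (5 - 0)/(0 - 8) ≡ 5/5 mod 13. 5⁻¹ ≡ 8 (mod 13) since 5·8 = 40 ≡ 1, so λ ≡ 1.
  x = λ² - 8 - 0 = 1 - 8 ≡ 6; y = λ·(8 - 6) - 0 ≡ 2. → (6, 2)
double: tangent at (6, 2): λ = (3·6² + 6)/(2·2) ≡ 10/4. 4⁻¹ ≡ 10 (mod 13), so λ ≡ 10·10 ≡ 9.
  x = λ² - 6 - 6 = 81 - 12 ≡ 4; y = λ·(6 - 4) - 2 ≡ 3. → (4, 3)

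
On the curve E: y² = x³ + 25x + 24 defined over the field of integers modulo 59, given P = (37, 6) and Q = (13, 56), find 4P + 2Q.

First 4P:
Double-and-add on 4 = (100)₂. Start with P = (37, 6) for the leading 1-bit.
double: tangent at (37, 6): λ = (3·37² + 25)/(2·6) ≡ 2/12. 12⁻¹ ≡ 5 (mod 59) since 12·5 = 60 ≡ 1, so λ ≡ 2·5 ≡ 10.
  x = λ² - 37 - 37 = 100 - 74 ≡ 26; y = λ·(37 - 26) - 6 ≡ 45. → (26, 45)
double: tangent at (26, 45): λ = (3·26² + 25)/(2·45) ≡ 47/31. 31⁻¹ ≡ 40 (mod 59), so λ ≡ 47·40 ≡ 51.
  x = λ² - 26 - 26 = 2601 - 52 ≡ 12; y = λ·(26 - 12) - 45 ≡ 20. → (12, 20)
4P = (12, 20).
Next 2Q:
Repeated addition: build up to 2Q.
2Q: tangent at (13, 56): λ = (3·13² + 25)/(2·56) ≡ 1/53. 53⁻¹ ≡ 49 (mod 59), so λ ≡ 1·49 ≡ 49.
  x = λ² - 13 - 13 = 2401 - 26 ≡ 15; y = λ·(13 - 15) - 56 ≡ 23. → (15, 23)
2Q = (15, 23).
Finally 4P + 2Q:
(12, 20) + (15, 23). λ = (23 - 20)/(15 - 12) ≡ 3/3 mod 59. 3⁻¹ ≡ 20 (mod 59), so λ ≡ 1.
  x = λ² - 12 - 15 = 1 - 27 ≡ 33; y = λ·(12 - 33) - 20 ≡ 18. → (33, 18)

(33, 18)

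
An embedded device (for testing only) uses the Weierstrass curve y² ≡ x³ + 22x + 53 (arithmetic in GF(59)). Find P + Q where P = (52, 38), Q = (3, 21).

(52, 38) + (3, 21). λ = (21 - 38)/(3 - 52) ≡ 42/10 mod 59. 10⁻¹ ≡ 6 (mod 59) since 10·6 = 60 ≡ 1, so λ ≡ 16.
  x = λ² - 52 - 3 = 256 - 55 ≡ 24; y = λ·(52 - 24) - 38 ≡ 56. → (24, 56)

(24, 56)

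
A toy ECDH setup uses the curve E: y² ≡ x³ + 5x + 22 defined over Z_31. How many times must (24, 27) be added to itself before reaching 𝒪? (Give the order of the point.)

7

2P: tangent at (24, 27): λ = (3·24² + 5)/(2·27) ≡ 28/23. 23⁻¹ ≡ 27 (mod 31), so λ ≡ 28·27 ≡ 12.
  x = λ² - 24 - 24 = 144 - 48 ≡ 3; y = λ·(24 - 3) - 27 ≡ 8. → (3, 8)
3P: (3, 8) + (24, 27). λ = (27 - 8)/(24 - 3) ≡ 19/21 mod 31. 21⁻¹ ≡ 3 (mod 31), so λ ≡ 26.
  x = λ² - 3 - 24 = 676 - 27 ≡ 29; y = λ·(3 - 29) - 8 ≡ 29. → (29, 29)
4P: (29, 29) + (24, 27). λ = (27 - 29)/(24 - 29) ≡ 29/26 mod 31. 26⁻¹ ≡ 6 (mod 31), so λ ≡ 19.
  x = λ² - 29 - 24 = 361 - 53 ≡ 29; y = λ·(29 - 29) - 29 ≡ 2. → (29, 2)
5P: (29, 2) + (24, 27). λ = (27 - 2)/(24 - 29) ≡ 25/26 mod 31. 26⁻¹ ≡ 6 (mod 31), so λ ≡ 26.
  x = λ² - 29 - 24 = 676 - 53 ≡ 3; y = λ·(29 - 3) - 2 ≡ 23. → (3, 23)
6P: (3, 23) + (24, 27). λ = (27 - 23)/(24 - 3) ≡ 4/21 mod 31. 21⁻¹ ≡ 3 (mod 31) since 21·3 = 63 ≡ 1, so λ ≡ 12.
  x = λ² - 3 - 24 = 144 - 27 ≡ 24; y = λ·(3 - 24) - 23 ≡ 4. → (24, 4)
7P: (24, 4) + (24, 27): same x and y₁ ≡ -y₂, so the sum is 𝒪.
7P = 𝒪, so the order is 7.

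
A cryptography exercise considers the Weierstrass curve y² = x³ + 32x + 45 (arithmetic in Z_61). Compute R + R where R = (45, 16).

(47, 56)

tangent at (45, 16): λ = (3·45² + 32)/(2·16) ≡ 7/32. 32⁻¹ ≡ 21 (mod 61), so λ ≡ 7·21 ≡ 25.
  x = λ² - 45 - 45 = 625 - 90 ≡ 47; y = λ·(45 - 47) - 16 ≡ 56. → (47, 56)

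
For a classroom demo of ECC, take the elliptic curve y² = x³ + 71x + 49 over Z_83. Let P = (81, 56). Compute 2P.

tangent at (81, 56): λ = (3·81² + 71)/(2·56) ≡ 0/29. 29⁻¹ ≡ 63 (mod 83), so λ ≡ 0·63 ≡ 0.
  x = λ² - 81 - 81 = 0 - 162 ≡ 4; y = λ·(81 - 4) - 56 ≡ 27. → (4, 27)

(4, 27)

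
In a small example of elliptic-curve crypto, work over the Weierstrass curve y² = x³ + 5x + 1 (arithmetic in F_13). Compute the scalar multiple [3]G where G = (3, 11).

(3, 2)

Repeated addition: build up to 3G.
2G: tangent at (3, 11): λ = (3·3² + 5)/(2·11) ≡ 6/9. 9⁻¹ ≡ 3 (mod 13) since 9·3 = 27 ≡ 1, so λ ≡ 6·3 ≡ 5.
  x = λ² - 3 - 3 = 25 - 6 ≡ 6; y = λ·(3 - 6) - 11 ≡ 0. → (6, 0)
3G: (6, 0) + (3, 11). λ = (11 - 0)/(3 - 6) ≡ 11/10 mod 13. 10⁻¹ ≡ 4 (mod 13), so λ ≡ 5.
  x = λ² - 6 - 3 = 25 - 9 ≡ 3; y = λ·(6 - 3) - 0 ≡ 2. → (3, 2)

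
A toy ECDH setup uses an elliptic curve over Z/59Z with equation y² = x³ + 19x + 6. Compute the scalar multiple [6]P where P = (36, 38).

(42, 27)

Repeated addition: build up to 6P.
2P: tangent at (36, 38): λ = (3·36² + 19)/(2·38) ≡ 13/17. 17⁻¹ ≡ 7 (mod 59) since 17·7 = 119 ≡ 1, so λ ≡ 13·7 ≡ 32.
  x = λ² - 36 - 36 = 1024 - 72 ≡ 8; y = λ·(36 - 8) - 38 ≡ 32. → (8, 32)
3P: (8, 32) + (36, 38). λ = (38 - 32)/(36 - 8) ≡ 6/28 mod 59. 28⁻¹ ≡ 19 (mod 59) since 28·19 = 532 ≡ 1, so λ ≡ 55.
  x = λ² - 8 - 36 = 3025 - 44 ≡ 31; y = λ·(8 - 31) - 32 ≡ 1. → (31, 1)
4P: (31, 1) + (36, 38). λ = (38 - 1)/(36 - 31) ≡ 37/5 mod 59. 5⁻¹ ≡ 12 (mod 59), so λ ≡ 31.
  x = λ² - 31 - 36 = 961 - 67 ≡ 9; y = λ·(31 - 9) - 1 ≡ 32. → (9, 32)
5P: (9, 32) + (36, 38). λ = (38 - 32)/(36 - 9) ≡ 6/27 mod 59. 27⁻¹ ≡ 35 (mod 59), so λ ≡ 33.
  x = λ² - 9 - 36 = 1089 - 45 ≡ 41; y = λ·(9 - 41) - 32 ≡ 33. → (41, 33)
6P: (41, 33) + (36, 38). λ = (38 - 33)/(36 - 41) ≡ 5/54 mod 59. 54⁻¹ ≡ 47 (mod 59) since 54·47 = 2538 ≡ 1, so λ ≡ 58.
  x = λ² - 41 - 36 = 3364 - 77 ≡ 42; y = λ·(41 - 42) - 33 ≡ 27. → (42, 27)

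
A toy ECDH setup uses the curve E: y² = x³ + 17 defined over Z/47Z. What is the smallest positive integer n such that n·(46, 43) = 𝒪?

8

2P: tangent at (46, 43): λ = (3·46² + 0)/(2·43) ≡ 3/39. 39⁻¹ ≡ 41 (mod 47), so λ ≡ 3·41 ≡ 29.
  x = λ² - 46 - 46 = 841 - 92 ≡ 44; y = λ·(46 - 44) - 43 ≡ 15. → (44, 15)
3P: (44, 15) + (46, 43). λ = (43 - 15)/(46 - 44) ≡ 28/2 mod 47. 2⁻¹ ≡ 24 (mod 47), so λ ≡ 14.
  x = λ² - 44 - 46 = 196 - 90 ≡ 12; y = λ·(44 - 12) - 15 ≡ 10. → (12, 10)
4P: (12, 10) + (46, 43). λ = (43 - 10)/(46 - 12) ≡ 33/34 mod 47. 34⁻¹ ≡ 18 (mod 47), so λ ≡ 30.
  x = λ² - 12 - 46 = 900 - 58 ≡ 43; y = λ·(12 - 43) - 10 ≡ 0. → (43, 0)
5P: (43, 0) + (46, 43). λ = (43 - 0)/(46 - 43) ≡ 43/3 mod 47. 3⁻¹ ≡ 16 (mod 47) since 3·16 = 48 ≡ 1, so λ ≡ 30.
  x = λ² - 43 - 46 = 900 - 89 ≡ 12; y = λ·(43 - 12) - 0 ≡ 37. → (12, 37)
6P: (12, 37) + (46, 43). λ = (43 - 37)/(46 - 12) ≡ 6/34 mod 47. 34⁻¹ ≡ 18 (mod 47), so λ ≡ 14.
  x = λ² - 12 - 46 = 196 - 58 ≡ 44; y = λ·(12 - 44) - 37 ≡ 32. → (44, 32)
7P: (44, 32) + (46, 43). λ = (43 - 32)/(46 - 44) ≡ 11/2 mod 47. 2⁻¹ ≡ 24 (mod 47) since 2·24 = 48 ≡ 1, so λ ≡ 29.
  x = λ² - 44 - 46 = 841 - 90 ≡ 46; y = λ·(44 - 46) - 32 ≡ 4. → (46, 4)
8P: (46, 4) + (46, 43): same x and y₁ ≡ -y₂, so the sum is 𝒪.
8P = 𝒪, so the order is 8.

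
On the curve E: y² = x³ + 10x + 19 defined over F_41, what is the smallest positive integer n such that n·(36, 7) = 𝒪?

7

2P: tangent at (36, 7): λ = (3·36² + 10)/(2·7) ≡ 3/14. 14⁻¹ ≡ 3 (mod 41), so λ ≡ 3·3 ≡ 9.
  x = λ² - 36 - 36 = 81 - 72 ≡ 9; y = λ·(36 - 9) - 7 ≡ 31. → (9, 31)
3P: (9, 31) + (36, 7). λ = (7 - 31)/(36 - 9) ≡ 17/27 mod 41. 27⁻¹ ≡ 38 (mod 41) since 27·38 = 1026 ≡ 1, so λ ≡ 31.
  x = λ² - 9 - 36 = 961 - 45 ≡ 14; y = λ·(9 - 14) - 31 ≡ 19. → (14, 19)
4P: (14, 19) + (36, 7). λ = (7 - 19)/(36 - 14) ≡ 29/22 mod 41. 22⁻¹ ≡ 28 (mod 41), so λ ≡ 33.
  x = λ² - 14 - 36 = 1089 - 50 ≡ 14; y = λ·(14 - 14) - 19 ≡ 22. → (14, 22)
5P: (14, 22) + (36, 7). λ = (7 - 22)/(36 - 14) ≡ 26/22 mod 41. 22⁻¹ ≡ 28 (mod 41), so λ ≡ 31.
  x = λ² - 14 - 36 = 961 - 50 ≡ 9; y = λ·(14 - 9) - 22 ≡ 10. → (9, 10)
6P: (9, 10) + (36, 7). λ = (7 - 10)/(36 - 9) ≡ 38/27 mod 41. 27⁻¹ ≡ 38 (mod 41) since 27·38 = 1026 ≡ 1, so λ ≡ 9.
  x = λ² - 9 - 36 = 81 - 45 ≡ 36; y = λ·(9 - 36) - 10 ≡ 34. → (36, 34)
7P: (36, 34) + (36, 7): same x and y₁ ≡ -y₂, so the sum is 𝒪.
7P = 𝒪, so the order is 7.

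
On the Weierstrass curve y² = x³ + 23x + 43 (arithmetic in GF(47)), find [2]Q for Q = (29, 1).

(5, 1)

tangent at (29, 1): λ = (3·29² + 23)/(2·1) ≡ 8/2. 2⁻¹ ≡ 24 (mod 47), so λ ≡ 8·24 ≡ 4.
  x = λ² - 29 - 29 = 16 - 58 ≡ 5; y = λ·(29 - 5) - 1 ≡ 1. → (5, 1)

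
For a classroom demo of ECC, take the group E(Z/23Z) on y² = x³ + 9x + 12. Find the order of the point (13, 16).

2P: tangent at (13, 16): λ = (3·13² + 9)/(2·16) ≡ 10/9. 9⁻¹ ≡ 18 (mod 23) since 9·18 = 162 ≡ 1, so λ ≡ 10·18 ≡ 19.
  x = λ² - 13 - 13 = 361 - 26 ≡ 13; y = λ·(13 - 13) - 16 ≡ 7. → (13, 7)
3P: (13, 7) + (13, 16): same x and y₁ ≡ -y₂, so the sum is O.
3P = O, so the order is 3.

3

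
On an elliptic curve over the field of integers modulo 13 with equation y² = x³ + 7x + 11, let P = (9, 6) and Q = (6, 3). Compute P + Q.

(12, 4)

(9, 6) + (6, 3). λ = (3 - 6)/(6 - 9) ≡ 10/10 mod 13. 10⁻¹ ≡ 4 (mod 13), so λ ≡ 1.
  x = λ² - 9 - 6 = 1 - 15 ≡ 12; y = λ·(9 - 12) - 6 ≡ 4. → (12, 4)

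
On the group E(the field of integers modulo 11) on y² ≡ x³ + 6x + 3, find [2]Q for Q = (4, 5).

tangent at (4, 5): λ = (3·4² + 6)/(2·5) ≡ 10/10. 10⁻¹ ≡ 10 (mod 11), so λ ≡ 10·10 ≡ 1.
  x = λ² - 4 - 4 = 1 - 8 ≡ 4; y = λ·(4 - 4) - 5 ≡ 6. → (4, 6)

(4, 6)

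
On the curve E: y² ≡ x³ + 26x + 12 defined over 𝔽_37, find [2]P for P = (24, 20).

(14, 30)

tangent at (24, 20): λ = (3·24² + 26)/(2·20) ≡ 15/3. 3⁻¹ ≡ 25 (mod 37), so λ ≡ 15·25 ≡ 5.
  x = λ² - 24 - 24 = 25 - 48 ≡ 14; y = λ·(24 - 14) - 20 ≡ 30. → (14, 30)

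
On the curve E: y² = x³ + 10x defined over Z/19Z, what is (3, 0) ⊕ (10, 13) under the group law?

(11, 15)

(3, 0) + (10, 13). λ = (13 - 0)/(10 - 3) ≡ 13/7 mod 19. 7⁻¹ ≡ 11 (mod 19) since 7·11 = 77 ≡ 1, so λ ≡ 10.
  x = λ² - 3 - 10 = 100 - 13 ≡ 11; y = λ·(3 - 11) - 0 ≡ 15. → (11, 15)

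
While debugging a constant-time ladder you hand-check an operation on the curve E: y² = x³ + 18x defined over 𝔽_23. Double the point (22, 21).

tangent at (22, 21): λ = (3·22² + 18)/(2·21) ≡ 21/19. 19⁻¹ ≡ 17 (mod 23), so λ ≡ 21·17 ≡ 12.
  x = λ² - 22 - 22 = 144 - 44 ≡ 8; y = λ·(22 - 8) - 21 ≡ 9. → (8, 9)

(8, 9)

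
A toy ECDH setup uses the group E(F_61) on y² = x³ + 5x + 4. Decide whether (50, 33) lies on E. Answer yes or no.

no

y² = 33² ≡ 52; x³ + 5x + 4 = 125254 ≡ 21 (mod 61). 52 ≠ 21.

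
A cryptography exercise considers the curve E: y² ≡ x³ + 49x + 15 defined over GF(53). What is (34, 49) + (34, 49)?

tangent at (34, 49): λ = (3·34² + 49)/(2·49) ≡ 19/45. 45⁻¹ ≡ 33 (mod 53), so λ ≡ 19·33 ≡ 44.
  x = λ² - 34 - 34 = 1936 - 68 ≡ 13; y = λ·(34 - 13) - 49 ≡ 27. → (13, 27)

(13, 27)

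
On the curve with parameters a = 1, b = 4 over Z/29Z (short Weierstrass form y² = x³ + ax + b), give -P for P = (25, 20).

(25, 9)

-(25, 20) = (25, -20 mod 29) = (25, 9).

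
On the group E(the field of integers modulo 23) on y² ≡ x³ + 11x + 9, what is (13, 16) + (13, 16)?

(9, 20)

tangent at (13, 16): λ = (3·13² + 11)/(2·16) ≡ 12/9. 9⁻¹ ≡ 18 (mod 23), so λ ≡ 12·18 ≡ 9.
  x = λ² - 13 - 13 = 81 - 26 ≡ 9; y = λ·(13 - 9) - 16 ≡ 20. → (9, 20)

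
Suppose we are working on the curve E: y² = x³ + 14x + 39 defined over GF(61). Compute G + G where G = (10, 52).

(26, 17)

tangent at (10, 52): λ = (3·10² + 14)/(2·52) ≡ 9/43. 43⁻¹ ≡ 44 (mod 61), so λ ≡ 9·44 ≡ 30.
  x = λ² - 10 - 10 = 900 - 20 ≡ 26; y = λ·(10 - 26) - 52 ≡ 17. → (26, 17)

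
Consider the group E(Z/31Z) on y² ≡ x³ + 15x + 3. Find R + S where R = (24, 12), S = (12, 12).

(24, 12) + (12, 12). λ = (12 - 12)/(12 - 24) ≡ 0/19 mod 31. 19⁻¹ ≡ 18 (mod 31), so λ ≡ 0.
  x = λ² - 24 - 12 = 0 - 36 ≡ 26; y = λ·(24 - 26) - 12 ≡ 19. → (26, 19)

(26, 19)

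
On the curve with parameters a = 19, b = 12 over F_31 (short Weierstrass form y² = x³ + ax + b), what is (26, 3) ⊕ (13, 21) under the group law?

(24, 30)

(26, 3) + (13, 21). λ = (21 - 3)/(13 - 26) ≡ 18/18 mod 31. 18⁻¹ ≡ 19 (mod 31) since 18·19 = 342 ≡ 1, so λ ≡ 1.
  x = λ² - 26 - 13 = 1 - 39 ≡ 24; y = λ·(26 - 24) - 3 ≡ 30. → (24, 30)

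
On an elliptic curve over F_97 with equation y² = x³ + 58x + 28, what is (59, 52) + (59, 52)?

(65, 79)

tangent at (59, 52): λ = (3·59² + 58)/(2·52) ≡ 25/7. 7⁻¹ ≡ 14 (mod 97) since 7·14 = 98 ≡ 1, so λ ≡ 25·14 ≡ 59.
  x = λ² - 59 - 59 = 3481 - 118 ≡ 65; y = λ·(59 - 65) - 52 ≡ 79. → (65, 79)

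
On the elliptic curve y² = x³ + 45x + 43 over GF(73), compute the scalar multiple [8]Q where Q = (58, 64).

Repeated addition: build up to 8Q.
2Q: tangent at (58, 64): λ = (3·58² + 45)/(2·64) ≡ 63/55. 55⁻¹ ≡ 4 (mod 73) since 55·4 = 220 ≡ 1, so λ ≡ 63·4 ≡ 33.
  x = λ² - 58 - 58 = 1089 - 116 ≡ 24; y = λ·(58 - 24) - 64 ≡ 36. → (24, 36)
3Q: (24, 36) + (58, 64). λ = (64 - 36)/(58 - 24) ≡ 28/34 mod 73. 34⁻¹ ≡ 58 (mod 73), so λ ≡ 18.
  x = λ² - 24 - 58 = 324 - 82 ≡ 23; y = λ·(24 - 23) - 36 ≡ 55. → (23, 55)
4Q: (23, 55) + (58, 64). λ = (64 - 55)/(58 - 23) ≡ 9/35 mod 73. 35⁻¹ ≡ 48 (mod 73), so λ ≡ 67.
  x = λ² - 23 - 58 = 4489 - 81 ≡ 28; y = λ·(23 - 28) - 55 ≡ 48. → (28, 48)
5Q: (28, 48) + (58, 64). λ = (64 - 48)/(58 - 28) ≡ 16/30 mod 73. 30⁻¹ ≡ 56 (mod 73) since 30·56 = 1680 ≡ 1, so λ ≡ 20.
  x = λ² - 28 - 58 = 400 - 86 ≡ 22; y = λ·(28 - 22) - 48 ≡ 72. → (22, 72)
6Q: (22, 72) + (58, 64). λ = (64 - 72)/(58 - 22) ≡ 65/36 mod 73. 36⁻¹ ≡ 71 (mod 73), so λ ≡ 16.
  x = λ² - 22 - 58 = 256 - 80 ≡ 30; y = λ·(22 - 30) - 72 ≡ 19. → (30, 19)
7Q: (30, 19) + (58, 64). λ = (64 - 19)/(58 - 30) ≡ 45/28 mod 73. 28⁻¹ ≡ 60 (mod 73), so λ ≡ 72.
  x = λ² - 30 - 58 = 5184 - 88 ≡ 59; y = λ·(30 - 59) - 19 ≡ 10. → (59, 10)
8Q: (59, 10) + (58, 64). λ = (64 - 10)/(58 - 59) ≡ 54/72 mod 73. 72⁻¹ ≡ 72 (mod 73) since 72·72 = 5184 ≡ 1, so λ ≡ 19.
  x = λ² - 59 - 58 = 361 - 117 ≡ 25; y = λ·(59 - 25) - 10 ≡ 52. → (25, 52)

(25, 52)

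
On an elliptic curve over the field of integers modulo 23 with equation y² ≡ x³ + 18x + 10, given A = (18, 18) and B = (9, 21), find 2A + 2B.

(19, 9)

First 2A:
Repeated addition: build up to 2A.
2A: tangent at (18, 18): λ = (3·18² + 18)/(2·18) ≡ 1/13. 13⁻¹ ≡ 16 (mod 23) since 13·16 = 208 ≡ 1, so λ ≡ 1·16 ≡ 16.
  x = λ² - 18 - 18 = 256 - 36 ≡ 13; y = λ·(18 - 13) - 18 ≡ 16. → (13, 16)
2A = (13, 16).
Next 2B:
Repeated addition: build up to 2B.
2B: tangent at (9, 21): λ = (3·9² + 18)/(2·21) ≡ 8/19. 19⁻¹ ≡ 17 (mod 23), so λ ≡ 8·17 ≡ 21.
  x = λ² - 9 - 9 = 441 - 18 ≡ 9; y = λ·(9 - 9) - 21 ≡ 2. → (9, 2)
2B = (9, 2).
Finally 2A + 2B:
(13, 16) + (9, 2). λ = (2 - 16)/(9 - 13) ≡ 9/19 mod 23. 19⁻¹ ≡ 17 (mod 23) since 19·17 = 323 ≡ 1, so λ ≡ 15.
  x = λ² - 13 - 9 = 225 - 22 ≡ 19; y = λ·(13 - 19) - 16 ≡ 9. → (19, 9)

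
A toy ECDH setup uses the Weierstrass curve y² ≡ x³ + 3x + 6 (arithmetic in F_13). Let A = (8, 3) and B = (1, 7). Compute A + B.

(8, 3) + (1, 7). λ = (7 - 3)/(1 - 8) ≡ 4/6 mod 13. 6⁻¹ ≡ 11 (mod 13), so λ ≡ 5.
  x = λ² - 8 - 1 = 25 - 9 ≡ 3; y = λ·(8 - 3) - 3 ≡ 9. → (3, 9)

(3, 9)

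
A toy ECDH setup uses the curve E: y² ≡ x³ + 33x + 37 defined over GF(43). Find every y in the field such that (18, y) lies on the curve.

x³ + 33x + 37 = 6463 ≡ 13 (mod 43).
Square roots of 13 mod 43: 20 and 23 (since 20² = 400 ≡ 13).

20, 23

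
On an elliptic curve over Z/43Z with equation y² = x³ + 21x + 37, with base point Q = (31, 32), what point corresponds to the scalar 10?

(5, 40)

Double-and-add on 10 = (1010)₂. Start with Q = (31, 32) for the leading 1-bit.
double: tangent at (31, 32): λ = (3·31² + 21)/(2·32) ≡ 23/21. 21⁻¹ ≡ 41 (mod 43), so λ ≡ 23·41 ≡ 40.
  x = λ² - 31 - 31 = 1600 - 62 ≡ 33; y = λ·(31 - 33) - 32 ≡ 17. → (33, 17)
double: tangent at (33, 17): λ = (3·33² + 21)/(2·17) ≡ 20/34. 34⁻¹ ≡ 19 (mod 43), so λ ≡ 20·19 ≡ 36.
  x = λ² - 33 - 33 = 1296 - 66 ≡ 26; y = λ·(33 - 26) - 17 ≡ 20. → (26, 20)
add Q: (26, 20) + (31, 32). λ = (32 - 20)/(31 - 26) ≡ 12/5 mod 43. 5⁻¹ ≡ 26 (mod 43), so λ ≡ 11.
  x = λ² - 26 - 31 = 121 - 57 ≡ 21; y = λ·(26 - 21) - 20 ≡ 35. → (21, 35)
double: tangent at (21, 35): λ = (3·21² + 21)/(2·35) ≡ 11/27. 27⁻¹ ≡ 8 (mod 43), so λ ≡ 11·8 ≡ 2.
  x = λ² - 21 - 21 = 4 - 42 ≡ 5; y = λ·(21 - 5) - 35 ≡ 40. → (5, 40)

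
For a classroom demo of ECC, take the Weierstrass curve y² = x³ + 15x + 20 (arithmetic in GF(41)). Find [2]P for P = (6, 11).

tangent at (6, 11): λ = (3·6² + 15)/(2·11) ≡ 0/22. 22⁻¹ ≡ 28 (mod 41) since 22·28 = 616 ≡ 1, so λ ≡ 0·28 ≡ 0.
  x = λ² - 6 - 6 = 0 - 12 ≡ 29; y = λ·(6 - 29) - 11 ≡ 30. → (29, 30)

(29, 30)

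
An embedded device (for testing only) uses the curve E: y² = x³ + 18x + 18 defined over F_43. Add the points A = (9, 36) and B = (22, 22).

(9, 36) + (22, 22). λ = (22 - 36)/(22 - 9) ≡ 29/13 mod 43. 13⁻¹ ≡ 10 (mod 43) since 13·10 = 130 ≡ 1, so λ ≡ 32.
  x = λ² - 9 - 22 = 1024 - 31 ≡ 4; y = λ·(9 - 4) - 36 ≡ 38. → (4, 38)

(4, 38)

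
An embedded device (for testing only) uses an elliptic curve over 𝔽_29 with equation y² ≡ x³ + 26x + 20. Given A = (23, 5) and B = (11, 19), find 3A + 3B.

First 3A:
Repeated addition: build up to 3A.
2A: tangent at (23, 5): λ = (3·23² + 26)/(2·5) ≡ 18/10. 10⁻¹ ≡ 3 (mod 29), so λ ≡ 18·3 ≡ 25.
  x = λ² - 23 - 23 = 625 - 46 ≡ 28; y = λ·(23 - 28) - 5 ≡ 15. → (28, 15)
3A: (28, 15) + (23, 5). λ = (5 - 15)/(23 - 28) ≡ 19/24 mod 29. 24⁻¹ ≡ 23 (mod 29), so λ ≡ 2.
  x = λ² - 28 - 23 = 4 - 51 ≡ 11; y = λ·(28 - 11) - 15 ≡ 19. → (11, 19)
3A = (11, 19).
Next 3B:
Repeated addition: build up to 3B.
2B: tangent at (11, 19): λ = (3·11² + 26)/(2·19) ≡ 12/9. 9⁻¹ ≡ 13 (mod 29), so λ ≡ 12·13 ≡ 11.
  x = λ² - 11 - 11 = 121 - 22 ≡ 12; y = λ·(11 - 12) - 19 ≡ 28. → (12, 28)
3B: (12, 28) + (11, 19). λ = (19 - 28)/(11 - 12) ≡ 20/28 mod 29. 28⁻¹ ≡ 28 (mod 29) since 28·28 = 784 ≡ 1, so λ ≡ 9.
  x = λ² - 12 - 11 = 81 - 23 ≡ 0; y = λ·(12 - 0) - 28 ≡ 22. → (0, 22)
3B = (0, 22).
Finally 3A + 3B:
(11, 19) + (0, 22). λ = (22 - 19)/(0 - 11) ≡ 3/18 mod 29. 18⁻¹ ≡ 21 (mod 29), so λ ≡ 5.
  x = λ² - 11 - 0 = 25 - 11 ≡ 14; y = λ·(11 - 14) - 19 ≡ 24. → (14, 24)

(14, 24)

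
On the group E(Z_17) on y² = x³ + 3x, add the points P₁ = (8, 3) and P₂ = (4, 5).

(1, 2)

(8, 3) + (4, 5). λ = (5 - 3)/(4 - 8) ≡ 2/13 mod 17. 13⁻¹ ≡ 4 (mod 17) since 13·4 = 52 ≡ 1, so λ ≡ 8.
  x = λ² - 8 - 4 = 64 - 12 ≡ 1; y = λ·(8 - 1) - 3 ≡ 2. → (1, 2)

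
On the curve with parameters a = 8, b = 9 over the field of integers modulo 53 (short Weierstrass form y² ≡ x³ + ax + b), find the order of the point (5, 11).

2P: tangent at (5, 11): λ = (3·5² + 8)/(2·11) ≡ 30/22. 22⁻¹ ≡ 41 (mod 53), so λ ≡ 30·41 ≡ 11.
  x = λ² - 5 - 5 = 121 - 10 ≡ 5; y = λ·(5 - 5) - 11 ≡ 42. → (5, 42)
3P: (5, 42) + (5, 11): same x and y₁ ≡ -y₂, so the sum is O.
3P = O, so the order is 3.

3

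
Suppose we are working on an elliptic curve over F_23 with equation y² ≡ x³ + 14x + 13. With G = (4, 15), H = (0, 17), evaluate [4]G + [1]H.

First 4G:
Double-and-add on 4 = (100)₂. Start with G = (4, 15) for the leading 1-bit.
double: tangent at (4, 15): λ = (3·4² + 14)/(2·15) ≡ 16/7. 7⁻¹ ≡ 10 (mod 23) since 7·10 = 70 ≡ 1, so λ ≡ 16·10 ≡ 22.
  x = λ² - 4 - 4 = 484 - 8 ≡ 16; y = λ·(4 - 16) - 15 ≡ 20. → (16, 20)
double: tangent at (16, 20): λ = (3·16² + 14)/(2·20) ≡ 0/17. 17⁻¹ ≡ 19 (mod 23), so λ ≡ 0·19 ≡ 0.
  x = λ² - 16 - 16 = 0 - 32 ≡ 14; y = λ·(16 - 14) - 20 ≡ 3. → (14, 3)
4G = (14, 3).
Finally 4G + H:
(14, 3) + (0, 17). λ = (17 - 3)/(0 - 14) ≡ 14/9 mod 23. 9⁻¹ ≡ 18 (mod 23) since 9·18 = 162 ≡ 1, so λ ≡ 22.
  x = λ² - 14 - 0 = 484 - 14 ≡ 10; y = λ·(14 - 10) - 3 ≡ 16. → (10, 16)

(10, 16)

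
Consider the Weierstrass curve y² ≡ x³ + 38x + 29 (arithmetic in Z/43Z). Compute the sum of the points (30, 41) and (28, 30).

(30, 41) + (28, 30). λ = (30 - 41)/(28 - 30) ≡ 32/41 mod 43. 41⁻¹ ≡ 21 (mod 43), so λ ≡ 27.
  x = λ² - 30 - 28 = 729 - 58 ≡ 26; y = λ·(30 - 26) - 41 ≡ 24. → (26, 24)

(26, 24)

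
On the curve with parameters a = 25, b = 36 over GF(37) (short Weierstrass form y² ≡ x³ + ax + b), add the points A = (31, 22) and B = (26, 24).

(29, 29)

(31, 22) + (26, 24). λ = (24 - 22)/(26 - 31) ≡ 2/32 mod 37. 32⁻¹ ≡ 22 (mod 37) since 32·22 = 704 ≡ 1, so λ ≡ 7.
  x = λ² - 31 - 26 = 49 - 57 ≡ 29; y = λ·(31 - 29) - 22 ≡ 29. → (29, 29)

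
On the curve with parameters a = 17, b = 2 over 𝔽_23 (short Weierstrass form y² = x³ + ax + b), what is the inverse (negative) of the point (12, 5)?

(12, 18)

-(12, 5) = (12, -5 mod 23) = (12, 18).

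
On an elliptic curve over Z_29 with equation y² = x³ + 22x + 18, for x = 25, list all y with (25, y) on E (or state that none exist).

x³ + 22x + 18 = 16193 ≡ 11 (mod 29).
11 is a non-residue mod 29; no y exists.

none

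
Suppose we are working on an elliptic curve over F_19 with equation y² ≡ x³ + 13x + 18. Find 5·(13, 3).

Write G = (13, 3).
Double-and-add on 5 = (101)₂. Start with G = (13, 3) for the leading 1-bit.
double: tangent at (13, 3): λ = (3·13² + 13)/(2·3) ≡ 7/6. 6⁻¹ ≡ 16 (mod 19), so λ ≡ 7·16 ≡ 17.
  x = λ² - 13 - 13 = 289 - 26 ≡ 16; y = λ·(13 - 16) - 3 ≡ 3. → (16, 3)
double: tangent at (16, 3): λ = (3·16² + 13)/(2·3) ≡ 2/6. 6⁻¹ ≡ 16 (mod 19) since 6·16 = 96 ≡ 1, so λ ≡ 2·16 ≡ 13.
  x = λ² - 16 - 16 = 169 - 32 ≡ 4; y = λ·(16 - 4) - 3 ≡ 1. → (4, 1)
add G: (4, 1) + (13, 3). λ = (3 - 1)/(13 - 4) ≡ 2/9 mod 19. 9⁻¹ ≡ 17 (mod 19), so λ ≡ 15.
  x = λ² - 4 - 13 = 225 - 17 ≡ 18; y = λ·(4 - 18) - 1 ≡ 17. → (18, 17)

(18, 17)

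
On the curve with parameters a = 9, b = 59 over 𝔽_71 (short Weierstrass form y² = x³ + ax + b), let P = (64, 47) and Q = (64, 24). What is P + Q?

O

The two points share x = 64 and their y-coordinates satisfy 47 + 24 ≡ 0 (mod 71), so they are inverses. Their sum is ∞.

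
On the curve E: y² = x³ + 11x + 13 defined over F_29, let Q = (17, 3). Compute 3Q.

Repeated addition: build up to 3Q.
2Q: tangent at (17, 3): λ = (3·17² + 11)/(2·3) ≡ 8/6. 6⁻¹ ≡ 5 (mod 29) since 6·5 = 30 ≡ 1, so λ ≡ 8·5 ≡ 11.
  x = λ² - 17 - 17 = 121 - 34 ≡ 0; y = λ·(17 - 0) - 3 ≡ 10. → (0, 10)
3Q: (0, 10) + (17, 3). λ = (3 - 10)/(17 - 0) ≡ 22/17 mod 29. 17⁻¹ ≡ 12 (mod 29), so λ ≡ 3.
  x = λ² - 0 - 17 = 9 - 17 ≡ 21; y = λ·(0 - 21) - 10 ≡ 14. → (21, 14)

(21, 14)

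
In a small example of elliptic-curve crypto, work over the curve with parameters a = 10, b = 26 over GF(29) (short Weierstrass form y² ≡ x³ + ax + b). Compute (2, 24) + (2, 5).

The two points share x = 2 and their y-coordinates satisfy 24 + 5 ≡ 0 (mod 29), so they are inverses. Their sum is 𝒪.

O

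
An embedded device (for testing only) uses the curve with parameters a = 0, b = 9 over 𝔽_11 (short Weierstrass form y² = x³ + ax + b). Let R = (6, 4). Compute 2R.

tangent at (6, 4): λ = (3·6² + 0)/(2·4) ≡ 9/8. 8⁻¹ ≡ 7 (mod 11) since 8·7 = 56 ≡ 1, so λ ≡ 9·7 ≡ 8.
  x = λ² - 6 - 6 = 64 - 12 ≡ 8; y = λ·(6 - 8) - 4 ≡ 2. → (8, 2)

(8, 2)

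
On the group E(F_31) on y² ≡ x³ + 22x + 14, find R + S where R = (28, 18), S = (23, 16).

(0, 18)

(28, 18) + (23, 16). λ = (16 - 18)/(23 - 28) ≡ 29/26 mod 31. 26⁻¹ ≡ 6 (mod 31), so λ ≡ 19.
  x = λ² - 28 - 23 = 361 - 51 ≡ 0; y = λ·(28 - 0) - 18 ≡ 18. → (0, 18)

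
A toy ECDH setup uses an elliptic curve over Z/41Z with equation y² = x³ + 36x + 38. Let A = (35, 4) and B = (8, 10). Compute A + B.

(35, 4) + (8, 10). λ = (10 - 4)/(8 - 35) ≡ 6/14 mod 41. 14⁻¹ ≡ 3 (mod 41) since 14·3 = 42 ≡ 1, so λ ≡ 18.
  x = λ² - 35 - 8 = 324 - 43 ≡ 35; y = λ·(35 - 35) - 4 ≡ 37. → (35, 37)

(35, 37)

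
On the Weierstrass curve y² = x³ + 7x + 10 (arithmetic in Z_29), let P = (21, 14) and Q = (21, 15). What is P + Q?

O

The two points share x = 21 and their y-coordinates satisfy 14 + 15 ≡ 0 (mod 29), so they are inverses. Their sum is the point at infinity.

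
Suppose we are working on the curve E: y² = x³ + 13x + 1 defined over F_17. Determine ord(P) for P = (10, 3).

2P: tangent at (10, 3): λ = (3·10² + 13)/(2·3) ≡ 7/6. 6⁻¹ ≡ 3 (mod 17), so λ ≡ 7·3 ≡ 4.
  x = λ² - 10 - 10 = 16 - 20 ≡ 13; y = λ·(10 - 13) - 3 ≡ 2. → (13, 2)
3P: (13, 2) + (10, 3). λ = (3 - 2)/(10 - 13) ≡ 1/14 mod 17. 14⁻¹ ≡ 11 (mod 17) since 14·11 = 154 ≡ 1, so λ ≡ 11.
  x = λ² - 13 - 10 = 121 - 23 ≡ 13; y = λ·(13 - 13) - 2 ≡ 15. → (13, 15)
4P: (13, 15) + (10, 3). λ = (3 - 15)/(10 - 13) ≡ 5/14 mod 17. 14⁻¹ ≡ 11 (mod 17), so λ ≡ 4.
  x = λ² - 13 - 10 = 16 - 23 ≡ 10; y = λ·(13 - 10) - 15 ≡ 14. → (10, 14)
5P: (10, 14) + (10, 3): same x and y₁ ≡ -y₂, so the sum is O.
5P = O, so the order is 5.

5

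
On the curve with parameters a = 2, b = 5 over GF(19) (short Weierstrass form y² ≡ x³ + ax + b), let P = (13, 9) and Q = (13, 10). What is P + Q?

The two points share x = 13 and their y-coordinates satisfy 9 + 10 ≡ 0 (mod 19), so they are inverses. Their sum is ∞.

O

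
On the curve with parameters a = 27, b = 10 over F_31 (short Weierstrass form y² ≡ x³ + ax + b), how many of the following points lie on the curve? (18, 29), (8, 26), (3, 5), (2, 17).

4

(18, 29): 29² ≡ 4, rhs ≡ 4 → on.
(8, 26): 26² ≡ 25, rhs ≡ 25 → on.
(3, 5): 5² ≡ 25, rhs ≡ 25 → on.
(2, 17): 17² ≡ 10, rhs ≡ 10 → on.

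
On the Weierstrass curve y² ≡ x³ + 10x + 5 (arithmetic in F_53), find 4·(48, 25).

(30, 13)

Write P = (48, 25).
Repeated addition: build up to 4P.
2P: tangent at (48, 25): λ = (3·48² + 10)/(2·25) ≡ 32/50. 50⁻¹ ≡ 35 (mod 53), so λ ≡ 32·35 ≡ 7.
  x = λ² - 48 - 48 = 49 - 96 ≡ 6; y = λ·(48 - 6) - 25 ≡ 4. → (6, 4)
3P: (6, 4) + (48, 25). λ = (25 - 4)/(48 - 6) ≡ 21/42 mod 53. 42⁻¹ ≡ 24 (mod 53), so λ ≡ 27.
  x = λ² - 6 - 48 = 729 - 54 ≡ 39; y = λ·(6 - 39) - 4 ≡ 6. → (39, 6)
4P: (39, 6) + (48, 25). λ = (25 - 6)/(48 - 39) ≡ 19/9 mod 53. 9⁻¹ ≡ 6 (mod 53), so λ ≡ 8.
  x = λ² - 39 - 48 = 64 - 87 ≡ 30; y = λ·(39 - 30) - 6 ≡ 13. → (30, 13)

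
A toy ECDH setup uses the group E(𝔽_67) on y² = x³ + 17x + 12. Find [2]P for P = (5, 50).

(11, 49)

tangent at (5, 50): λ = (3·5² + 17)/(2·50) ≡ 25/33. 33⁻¹ ≡ 65 (mod 67), so λ ≡ 25·65 ≡ 17.
  x = λ² - 5 - 5 = 289 - 10 ≡ 11; y = λ·(5 - 11) - 50 ≡ 49. → (11, 49)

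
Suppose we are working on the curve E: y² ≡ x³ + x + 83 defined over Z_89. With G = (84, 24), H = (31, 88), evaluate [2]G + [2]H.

(84, 24)

First 2G:
Repeated addition: build up to 2G.
2G: tangent at (84, 24): λ = (3·84² + 1)/(2·24) ≡ 76/48. 48⁻¹ ≡ 13 (mod 89) since 48·13 = 624 ≡ 1, so λ ≡ 76·13 ≡ 9.
  x = λ² - 84 - 84 = 81 - 168 ≡ 2; y = λ·(84 - 2) - 24 ≡ 2. → (2, 2)
2G = (2, 2).
Next 2H:
Repeated addition: build up to 2H.
2H: tangent at (31, 88): λ = (3·31² + 1)/(2·88) ≡ 36/87. 87⁻¹ ≡ 44 (mod 89), so λ ≡ 36·44 ≡ 71.
  x = λ² - 31 - 31 = 5041 - 62 ≡ 84; y = λ·(31 - 84) - 88 ≡ 65. → (84, 65)
2H = (84, 65).
Finally 2G + 2H:
(2, 2) + (84, 65). λ = (65 - 2)/(84 - 2) ≡ 63/82 mod 89. 82⁻¹ ≡ 38 (mod 89) since 82·38 = 3116 ≡ 1, so λ ≡ 80.
  x = λ² - 2 - 84 = 6400 - 86 ≡ 84; y = λ·(2 - 84) - 2 ≡ 24. → (84, 24)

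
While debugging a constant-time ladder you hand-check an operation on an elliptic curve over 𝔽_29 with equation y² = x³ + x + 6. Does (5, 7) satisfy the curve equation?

y² = 7² ≡ 20; x³ + 1x + 6 = 136 ≡ 20 (mod 29). 20 = 20.

yes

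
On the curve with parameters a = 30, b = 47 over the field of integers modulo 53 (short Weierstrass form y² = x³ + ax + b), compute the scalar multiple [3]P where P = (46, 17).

(45, 39)

Repeated addition: build up to 3P.
2P: tangent at (46, 17): λ = (3·46² + 30)/(2·17) ≡ 18/34. 34⁻¹ ≡ 39 (mod 53) since 34·39 = 1326 ≡ 1, so λ ≡ 18·39 ≡ 13.
  x = λ² - 46 - 46 = 169 - 92 ≡ 24; y = λ·(46 - 24) - 17 ≡ 4. → (24, 4)
3P: (24, 4) + (46, 17). λ = (17 - 4)/(46 - 24) ≡ 13/22 mod 53. 22⁻¹ ≡ 41 (mod 53) since 22·41 = 902 ≡ 1, so λ ≡ 3.
  x = λ² - 24 - 46 = 9 - 70 ≡ 45; y = λ·(24 - 45) - 4 ≡ 39. → (45, 39)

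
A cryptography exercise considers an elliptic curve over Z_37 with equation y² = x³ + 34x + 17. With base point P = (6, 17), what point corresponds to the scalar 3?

(12, 28)

Repeated addition: build up to 3P.
2P: tangent at (6, 17): λ = (3·6² + 34)/(2·17) ≡ 31/34. 34⁻¹ ≡ 12 (mod 37), so λ ≡ 31·12 ≡ 2.
  x = λ² - 6 - 6 = 4 - 12 ≡ 29; y = λ·(6 - 29) - 17 ≡ 11. → (29, 11)
3P: (29, 11) + (6, 17). λ = (17 - 11)/(6 - 29) ≡ 6/14 mod 37. 14⁻¹ ≡ 8 (mod 37), so λ ≡ 11.
  x = λ² - 29 - 6 = 121 - 35 ≡ 12; y = λ·(29 - 12) - 11 ≡ 28. → (12, 28)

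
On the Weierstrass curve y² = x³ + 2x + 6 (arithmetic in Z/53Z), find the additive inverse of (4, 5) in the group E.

(4, 48)

-(4, 5) = (4, -5 mod 53) = (4, 48).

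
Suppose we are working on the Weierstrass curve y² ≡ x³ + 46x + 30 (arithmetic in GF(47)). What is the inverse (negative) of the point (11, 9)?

(11, 38)

-(11, 9) = (11, -9 mod 47) = (11, 38).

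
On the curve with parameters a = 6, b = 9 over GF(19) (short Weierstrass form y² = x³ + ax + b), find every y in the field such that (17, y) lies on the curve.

x³ + 6x + 9 = 5024 ≡ 8 (mod 19).
8 is a non-residue mod 19; no y exists.

none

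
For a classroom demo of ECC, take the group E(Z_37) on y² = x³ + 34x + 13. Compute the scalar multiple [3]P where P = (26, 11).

(16, 18)

Repeated addition: build up to 3P.
2P: tangent at (26, 11): λ = (3·26² + 34)/(2·11) ≡ 27/22. 22⁻¹ ≡ 32 (mod 37), so λ ≡ 27·32 ≡ 13.
  x = λ² - 26 - 26 = 169 - 52 ≡ 6; y = λ·(26 - 6) - 11 ≡ 27. → (6, 27)
3P: (6, 27) + (26, 11). λ = (11 - 27)/(26 - 6) ≡ 21/20 mod 37. 20⁻¹ ≡ 13 (mod 37), so λ ≡ 14.
  x = λ² - 6 - 26 = 196 - 32 ≡ 16; y = λ·(6 - 16) - 27 ≡ 18. → (16, 18)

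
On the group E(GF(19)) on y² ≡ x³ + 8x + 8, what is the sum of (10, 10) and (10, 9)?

O

The two points share x = 10 and their y-coordinates satisfy 10 + 9 ≡ 0 (mod 19), so they are inverses. Their sum is O.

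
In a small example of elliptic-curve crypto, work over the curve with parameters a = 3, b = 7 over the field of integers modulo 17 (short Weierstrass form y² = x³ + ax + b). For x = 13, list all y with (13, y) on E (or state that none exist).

4, 13

x³ + 3x + 7 = 2243 ≡ 16 (mod 17).
Square roots of 16 mod 17: 4 and 13 (since 4² = 16 ≡ 16).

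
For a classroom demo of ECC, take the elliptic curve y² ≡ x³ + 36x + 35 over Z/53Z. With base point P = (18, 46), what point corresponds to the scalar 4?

(15, 44)

Repeated addition: build up to 4P.
2P: tangent at (18, 46): λ = (3·18² + 36)/(2·46) ≡ 1/39. 39⁻¹ ≡ 34 (mod 53) since 39·34 = 1326 ≡ 1, so λ ≡ 1·34 ≡ 34.
  x = λ² - 18 - 18 = 1156 - 36 ≡ 7; y = λ·(18 - 7) - 46 ≡ 10. → (7, 10)
3P: (7, 10) + (18, 46). λ = (46 - 10)/(18 - 7) ≡ 36/11 mod 53. 11⁻¹ ≡ 29 (mod 53) since 11·29 = 319 ≡ 1, so λ ≡ 37.
  x = λ² - 7 - 18 = 1369 - 25 ≡ 19; y = λ·(7 - 19) - 10 ≡ 23. → (19, 23)
4P: (19, 23) + (18, 46). λ = (46 - 23)/(18 - 19) ≡ 23/52 mod 53. 52⁻¹ ≡ 52 (mod 53), so λ ≡ 30.
  x = λ² - 19 - 18 = 900 - 37 ≡ 15; y = λ·(19 - 15) - 23 ≡ 44. → (15, 44)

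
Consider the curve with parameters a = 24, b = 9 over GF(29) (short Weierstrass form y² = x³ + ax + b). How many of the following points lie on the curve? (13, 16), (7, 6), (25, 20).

(13, 16): 16² ≡ 24, rhs ≡ 24 → on.
(7, 6): 6² ≡ 7, rhs ≡ 27 → off.
(25, 20): 20² ≡ 23, rhs ≡ 23 → on.

2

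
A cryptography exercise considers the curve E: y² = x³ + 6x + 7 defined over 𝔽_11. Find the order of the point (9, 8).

8

2P: tangent at (9, 8): λ = (3·9² + 6)/(2·8) ≡ 7/5. 5⁻¹ ≡ 9 (mod 11), so λ ≡ 7·9 ≡ 8.
  x = λ² - 9 - 9 = 64 - 18 ≡ 2; y = λ·(9 - 2) - 8 ≡ 4. → (2, 4)
3P: (2, 4) + (9, 8). λ = (8 - 4)/(9 - 2) ≡ 4/7 mod 11. 7⁻¹ ≡ 8 (mod 11) since 7·8 = 56 ≡ 1, so λ ≡ 10.
  x = λ² - 2 - 9 = 100 - 11 ≡ 1; y = λ·(2 - 1) - 4 ≡ 6. → (1, 6)
4P: (1, 6) + (9, 8). λ = (8 - 6)/(9 - 1) ≡ 2/8 mod 11. 8⁻¹ ≡ 7 (mod 11), so λ ≡ 3.
  x = λ² - 1 - 9 = 9 - 10 ≡ 10; y = λ·(1 - 10) - 6 ≡ 0. → (10, 0)
5P: (10, 0) + (9, 8). λ = (8 - 0)/(9 - 10) ≡ 8/10 mod 11. 10⁻¹ ≡ 10 (mod 11), so λ ≡ 3.
  x = λ² - 10 - 9 = 9 - 19 ≡ 1; y = λ·(10 - 1) - 0 ≡ 5. → (1, 5)
6P: (1, 5) + (9, 8). λ = (8 - 5)/(9 - 1) ≡ 3/8 mod 11. 8⁻¹ ≡ 7 (mod 11), so λ ≡ 10.
  x = λ² - 1 - 9 = 100 - 10 ≡ 2; y = λ·(1 - 2) - 5 ≡ 7. → (2, 7)
7P: (2, 7) + (9, 8). λ = (8 - 7)/(9 - 2) ≡ 1/7 mod 11. 7⁻¹ ≡ 8 (mod 11) since 7·8 = 56 ≡ 1, so λ ≡ 8.
  x = λ² - 2 - 9 = 64 - 11 ≡ 9; y = λ·(2 - 9) - 7 ≡ 3. → (9, 3)
8P: (9, 3) + (9, 8): same x and y₁ ≡ -y₂, so the sum is ∞.
8P = ∞, so the order is 8.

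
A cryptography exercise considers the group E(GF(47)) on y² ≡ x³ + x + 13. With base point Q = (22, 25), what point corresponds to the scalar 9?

(22, 22)

Repeated addition: build up to 9Q.
2Q: tangent at (22, 25): λ = (3·22² + 1)/(2·25) ≡ 43/3. 3⁻¹ ≡ 16 (mod 47), so λ ≡ 43·16 ≡ 30.
  x = λ² - 22 - 22 = 900 - 44 ≡ 10; y = λ·(22 - 10) - 25 ≡ 6. → (10, 6)
3Q: (10, 6) + (22, 25). λ = (25 - 6)/(22 - 10) ≡ 19/12 mod 47. 12⁻¹ ≡ 4 (mod 47) since 12·4 = 48 ≡ 1, so λ ≡ 29.
  x = λ² - 10 - 22 = 841 - 32 ≡ 10; y = λ·(10 - 10) - 6 ≡ 41. → (10, 41)
4Q: (10, 41) + (22, 25). λ = (25 - 41)/(22 - 10) ≡ 31/12 mod 47. 12⁻¹ ≡ 4 (mod 47) since 12·4 = 48 ≡ 1, so λ ≡ 30.
  x = λ² - 10 - 22 = 900 - 32 ≡ 22; y = λ·(10 - 22) - 41 ≡ 22. → (22, 22)
5Q: (22, 22) + (22, 25): same x and y₁ ≡ -y₂, so the sum is O.
6Q: O + (22, 25) = (22, 25) (identity).
7Q: tangent at (22, 25): λ = (3·22² + 1)/(2·25) ≡ 43/3. 3⁻¹ ≡ 16 (mod 47), so λ ≡ 43·16 ≡ 30.
  x = λ² - 22 - 22 = 900 - 44 ≡ 10; y = λ·(22 - 10) - 25 ≡ 6. → (10, 6)
8Q: (10, 6) + (22, 25). λ = (25 - 6)/(22 - 10) ≡ 19/12 mod 47. 12⁻¹ ≡ 4 (mod 47), so λ ≡ 29.
  x = λ² - 10 - 22 = 841 - 32 ≡ 10; y = λ·(10 - 10) - 6 ≡ 41. → (10, 41)
9Q: (10, 41) + (22, 25). λ = (25 - 41)/(22 - 10) ≡ 31/12 mod 47. 12⁻¹ ≡ 4 (mod 47) since 12·4 = 48 ≡ 1, so λ ≡ 30.
  x = λ² - 10 - 22 = 900 - 32 ≡ 22; y = λ·(10 - 22) - 41 ≡ 22. → (22, 22)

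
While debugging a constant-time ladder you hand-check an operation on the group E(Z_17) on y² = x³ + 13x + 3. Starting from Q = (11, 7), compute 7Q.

(11, 7)

Double-and-add on 7 = (111)₂. Start with Q = (11, 7) for the leading 1-bit.
double: tangent at (11, 7): λ = (3·11² + 13)/(2·7) ≡ 2/14. 14⁻¹ ≡ 11 (mod 17) since 14·11 = 154 ≡ 1, so λ ≡ 2·11 ≡ 5.
  x = λ² - 11 - 11 = 25 - 22 ≡ 3; y = λ·(11 - 3) - 7 ≡ 16. → (3, 16)
add Q: (3, 16) + (11, 7). λ = (7 - 16)/(11 - 3) ≡ 8/8 mod 17. 8⁻¹ ≡ 15 (mod 17), so λ ≡ 1.
  x = λ² - 3 - 11 = 1 - 14 ≡ 4; y = λ·(3 - 4) - 16 ≡ 0. → (4, 0)
double: (4, 0) + (4, 0): same x and y₁ ≡ -y₂, so the sum is O.
add Q: O + (11, 7) = (11, 7) (identity).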